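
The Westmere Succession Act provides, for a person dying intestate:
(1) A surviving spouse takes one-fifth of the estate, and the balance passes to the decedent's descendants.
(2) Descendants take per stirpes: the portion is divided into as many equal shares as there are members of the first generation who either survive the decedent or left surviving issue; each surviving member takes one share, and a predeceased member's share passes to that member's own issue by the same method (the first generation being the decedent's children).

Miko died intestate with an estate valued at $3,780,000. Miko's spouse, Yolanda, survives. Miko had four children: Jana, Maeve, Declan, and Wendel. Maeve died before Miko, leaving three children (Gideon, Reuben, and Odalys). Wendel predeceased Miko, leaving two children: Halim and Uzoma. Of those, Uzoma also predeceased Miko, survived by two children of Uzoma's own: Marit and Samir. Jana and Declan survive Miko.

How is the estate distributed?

Yolanda takes one-fifth of $3,780,000 = $756,000. The remaining $3,024,000 passes to the descendants.
The descendants' portion ($3,024,000) is divided into 4 shares of $756,000: Jana and Declan each take $756,000; Maeve's $756,000 share passes to Maeve's issue; Wendel's $756,000 share passes to Wendel's issue.
Maeve's share ($756,000) is divided into 3 shares of $252,000: Gideon, Reuben, and Odalys each take $252,000.
Wendel's share ($756,000) is divided into 2 shares of $378,000: Halim takes $378,000; Uzoma's $378,000 share passes to Uzoma's issue.
Uzoma's share ($378,000) is divided into 2 shares of $189,000: Marit and Samir each take $189,000.

Yolanda: $756,000; Jana: $756,000; Gideon: $252,000; Reuben: $252,000; Odalys: $252,000; Declan: $756,000; Halim: $378,000; Marit: $189,000; Samir: $189,000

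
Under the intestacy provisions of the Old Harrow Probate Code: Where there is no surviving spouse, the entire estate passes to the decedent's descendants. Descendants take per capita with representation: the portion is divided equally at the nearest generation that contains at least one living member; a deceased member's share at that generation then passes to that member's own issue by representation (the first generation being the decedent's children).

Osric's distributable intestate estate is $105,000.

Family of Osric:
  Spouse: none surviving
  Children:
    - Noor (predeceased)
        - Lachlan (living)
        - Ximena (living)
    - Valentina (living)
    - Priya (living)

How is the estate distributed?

The entire $105,000 passes to the descendants.
That amount ($105,000) is divided into 3 shares of $35,000: Valentina and Priya each take $35,000; Noor's $35,000 share passes to Noor's issue.
Noor's share ($35,000) is divided into 2 shares of $17,500: Lachlan and Ximena each take $17,500.

Lachlan: $17,500; Ximena: $17,500; Valentina: $35,000; Priya: $35,000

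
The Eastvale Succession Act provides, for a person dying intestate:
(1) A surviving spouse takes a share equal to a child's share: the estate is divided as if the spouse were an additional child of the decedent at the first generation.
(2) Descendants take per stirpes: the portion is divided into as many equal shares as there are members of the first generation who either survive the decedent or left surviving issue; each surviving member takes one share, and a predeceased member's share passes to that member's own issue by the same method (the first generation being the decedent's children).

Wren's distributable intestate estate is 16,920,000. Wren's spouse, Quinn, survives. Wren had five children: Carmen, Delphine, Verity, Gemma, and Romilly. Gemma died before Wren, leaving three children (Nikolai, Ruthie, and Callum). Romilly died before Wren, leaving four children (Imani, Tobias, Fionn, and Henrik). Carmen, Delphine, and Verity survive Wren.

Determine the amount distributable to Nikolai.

Nikolai receives 940,000.

The spouse counts as an additional share at the children's level, so there are 6 primary shares of 2,820,000. Quinn takes one such share (2,820,000).
The children's combined portion (14,100,000) is divided into 5 shares of 2,820,000: Carmen, Delphine, and Verity each take 2,820,000; Gemma's 2,820,000 share passes to Gemma's issue; Romilly's 2,820,000 share passes to Romilly's issue.
Gemma's share (2,820,000) is divided into 3 shares of 940,000: Nikolai, Ruthie, and Callum each take 940,000.
Romilly's share (2,820,000) is divided into 4 shares of 705,000: Imani, Tobias, Fionn, and Henrik each take 705,000.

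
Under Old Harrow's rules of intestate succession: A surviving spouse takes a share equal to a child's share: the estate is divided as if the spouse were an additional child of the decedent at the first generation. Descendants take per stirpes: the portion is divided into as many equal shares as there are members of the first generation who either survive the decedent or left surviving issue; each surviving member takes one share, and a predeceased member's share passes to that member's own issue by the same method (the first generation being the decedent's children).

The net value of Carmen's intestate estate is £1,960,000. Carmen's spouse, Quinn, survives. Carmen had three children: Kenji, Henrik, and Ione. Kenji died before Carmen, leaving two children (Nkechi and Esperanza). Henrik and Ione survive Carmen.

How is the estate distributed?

Quinn: £490,000; Nkechi: £245,000; Esperanza: £245,000; Henrik: £490,000; Ione: £490,000

The spouse counts as an additional share at the children's level, so there are 4 primary shares of £490,000. Quinn takes one such share (£490,000).
The children's combined portion (£1,470,000) is divided into 3 shares of £490,000: Henrik and Ione each take £490,000; Kenji's £490,000 share passes to Kenji's issue.
Kenji's share (£490,000) is divided into 2 shares of £245,000: Nkechi and Esperanza each take £245,000.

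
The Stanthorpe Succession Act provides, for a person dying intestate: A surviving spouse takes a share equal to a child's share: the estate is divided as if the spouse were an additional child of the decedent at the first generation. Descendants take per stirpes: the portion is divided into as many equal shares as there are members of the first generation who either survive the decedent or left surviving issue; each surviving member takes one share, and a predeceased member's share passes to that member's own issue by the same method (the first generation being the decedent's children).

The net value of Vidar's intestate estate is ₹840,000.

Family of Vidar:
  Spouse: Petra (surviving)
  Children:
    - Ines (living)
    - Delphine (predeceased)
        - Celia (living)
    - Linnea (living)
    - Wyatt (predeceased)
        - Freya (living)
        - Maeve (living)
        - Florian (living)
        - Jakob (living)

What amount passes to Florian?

Florian receives ₹42,000.

The spouse counts as an additional share at the children's level, so there are 5 primary shares of ₹168,000. Petra takes one such share (₹168,000).
The children's combined portion (₹672,000) is divided into 4 shares of ₹168,000: Ines and Linnea each take ₹168,000; Delphine's ₹168,000 share passes to Delphine's issue; Wyatt's ₹168,000 share passes to Wyatt's issue.
Delphine's share (₹168,000) passes entirely to Celia.
Wyatt's share (₹168,000) is divided into 4 shares of ₹42,000: Freya, Maeve, Florian, and Jakob each take ₹42,000.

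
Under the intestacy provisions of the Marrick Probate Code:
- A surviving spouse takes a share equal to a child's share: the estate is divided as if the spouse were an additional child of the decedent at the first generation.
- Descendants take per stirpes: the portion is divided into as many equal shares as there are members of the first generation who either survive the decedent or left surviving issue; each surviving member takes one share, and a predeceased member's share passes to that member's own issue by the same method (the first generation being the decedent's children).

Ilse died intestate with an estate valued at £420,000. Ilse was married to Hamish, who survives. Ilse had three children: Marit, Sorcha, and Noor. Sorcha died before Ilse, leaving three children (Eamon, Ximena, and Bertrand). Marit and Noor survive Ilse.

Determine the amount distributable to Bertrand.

The spouse counts as an additional share at the children's level, so there are 4 primary shares of £105,000. Hamish takes one such share (£105,000).
The children's combined portion (£315,000) is divided into 3 shares of £105,000: Marit and Noor each take £105,000; Sorcha's £105,000 share passes to Sorcha's issue.
Sorcha's share (£105,000) is divided into 3 shares of £35,000: Eamon, Ximena, and Bertrand each take £35,000.

Bertrand receives £35,000.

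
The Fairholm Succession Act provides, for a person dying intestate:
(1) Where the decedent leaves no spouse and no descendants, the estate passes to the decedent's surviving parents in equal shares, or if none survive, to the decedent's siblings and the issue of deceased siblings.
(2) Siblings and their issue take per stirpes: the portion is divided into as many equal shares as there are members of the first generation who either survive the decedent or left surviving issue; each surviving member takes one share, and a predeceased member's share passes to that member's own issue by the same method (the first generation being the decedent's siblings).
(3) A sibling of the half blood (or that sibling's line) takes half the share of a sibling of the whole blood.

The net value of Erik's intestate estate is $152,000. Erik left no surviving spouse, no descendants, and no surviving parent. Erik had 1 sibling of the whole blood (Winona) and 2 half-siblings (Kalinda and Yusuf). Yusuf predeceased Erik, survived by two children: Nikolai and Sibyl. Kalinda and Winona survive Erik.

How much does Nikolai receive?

The entire $152,000 passes to the siblings and their issue.
Counting each half-blood sibling's line as half a unit, there are 2 units in $152,000, so one unit is $76,000. Whole-blood lines (Winona) take $76,000 each; half-blood lines (Kalinda and Yusuf) take $38,000 each.
Yusuf's share ($38,000) is divided into 2 shares of $19,000: Nikolai and Sibyl each take $19,000.

Nikolai receives $19,000.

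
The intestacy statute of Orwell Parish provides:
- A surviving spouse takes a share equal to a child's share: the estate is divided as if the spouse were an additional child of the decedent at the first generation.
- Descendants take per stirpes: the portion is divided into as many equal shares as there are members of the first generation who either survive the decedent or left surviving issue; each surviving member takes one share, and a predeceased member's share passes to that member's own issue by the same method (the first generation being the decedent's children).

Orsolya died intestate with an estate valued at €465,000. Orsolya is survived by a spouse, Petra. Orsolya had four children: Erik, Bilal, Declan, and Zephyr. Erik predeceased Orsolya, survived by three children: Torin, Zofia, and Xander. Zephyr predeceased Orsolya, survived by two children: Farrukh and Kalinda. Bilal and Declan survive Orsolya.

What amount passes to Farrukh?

Farrukh receives €46,500.

The spouse counts as an additional share at the children's level, so there are 5 primary shares of €93,000. Petra takes one such share (€93,000).
The children's combined portion (€372,000) is divided into 4 shares of €93,000: Bilal and Declan each take €93,000; Erik's €93,000 share passes to Erik's issue; Zephyr's €93,000 share passes to Zephyr's issue.
Erik's share (€93,000) is divided into 3 shares of €31,000: Torin, Zofia, and Xander each take €31,000.
Zephyr's share (€93,000) is divided into 2 shares of €46,500: Farrukh and Kalinda each take €46,500.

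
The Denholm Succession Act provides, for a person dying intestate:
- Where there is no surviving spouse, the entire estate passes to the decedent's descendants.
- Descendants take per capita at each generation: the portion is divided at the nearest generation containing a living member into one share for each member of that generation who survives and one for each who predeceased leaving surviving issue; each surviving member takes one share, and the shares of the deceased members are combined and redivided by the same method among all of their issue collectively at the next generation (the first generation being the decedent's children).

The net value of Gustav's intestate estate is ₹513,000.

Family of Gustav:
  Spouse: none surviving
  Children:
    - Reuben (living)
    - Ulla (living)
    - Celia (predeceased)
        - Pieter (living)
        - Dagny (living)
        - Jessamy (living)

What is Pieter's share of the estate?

Pieter receives ₹57,000.

The entire ₹513,000 passes to the descendants.
That amount (₹513,000) is divided at the children's generation into 3 shares of ₹171,000. Reuben and Ulla each take ₹171,000. The remaining share for the deceased Celia (₹171,000) is carried to the next generation.
That pool (₹171,000) is divided at the grandchildren's generation equally among Pieter, Dagny, and Jessamy: ₹57,000 each.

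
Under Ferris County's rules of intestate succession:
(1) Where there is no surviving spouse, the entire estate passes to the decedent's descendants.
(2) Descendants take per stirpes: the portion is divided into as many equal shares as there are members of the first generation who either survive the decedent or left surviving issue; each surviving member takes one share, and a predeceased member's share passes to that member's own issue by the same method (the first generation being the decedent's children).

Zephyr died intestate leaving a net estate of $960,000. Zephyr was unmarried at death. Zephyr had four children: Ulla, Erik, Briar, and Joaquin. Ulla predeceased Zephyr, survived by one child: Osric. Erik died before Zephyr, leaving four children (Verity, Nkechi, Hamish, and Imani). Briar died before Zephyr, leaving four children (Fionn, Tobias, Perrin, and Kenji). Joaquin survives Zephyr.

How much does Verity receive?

Verity receives $60,000.

The entire $960,000 passes to the descendants.
That amount ($960,000) is divided into 4 shares of $240,000: Joaquin takes $240,000; Ulla's $240,000 share passes to Ulla's issue; Erik's $240,000 share passes to Erik's issue; Briar's $240,000 share passes to Briar's issue.
Ulla's share ($240,000) passes entirely to Osric.
Erik's share ($240,000) is divided into 4 shares of $60,000: Verity, Nkechi, Hamish, and Imani each take $60,000.
Briar's share ($240,000) is divided into 4 shares of $60,000: Fionn, Tobias, Perrin, and Kenji each take $60,000.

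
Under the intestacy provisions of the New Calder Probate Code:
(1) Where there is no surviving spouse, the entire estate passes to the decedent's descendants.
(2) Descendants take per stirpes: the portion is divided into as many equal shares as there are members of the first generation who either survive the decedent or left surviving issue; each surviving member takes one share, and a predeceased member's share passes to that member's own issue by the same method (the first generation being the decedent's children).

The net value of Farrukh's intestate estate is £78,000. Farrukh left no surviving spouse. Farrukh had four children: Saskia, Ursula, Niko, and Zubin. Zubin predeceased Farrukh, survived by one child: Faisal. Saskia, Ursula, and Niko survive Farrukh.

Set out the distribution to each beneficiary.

The entire £78,000 passes to the descendants.
That amount (£78,000) is divided into 4 shares of £19,500: Saskia, Ursula, and Niko each take £19,500; Zubin's £19,500 share passes to Zubin's issue.
Zubin's share (£19,500) passes entirely to Faisal.

Saskia: £19,500; Ursula: £19,500; Niko: £19,500; Faisal: £19,500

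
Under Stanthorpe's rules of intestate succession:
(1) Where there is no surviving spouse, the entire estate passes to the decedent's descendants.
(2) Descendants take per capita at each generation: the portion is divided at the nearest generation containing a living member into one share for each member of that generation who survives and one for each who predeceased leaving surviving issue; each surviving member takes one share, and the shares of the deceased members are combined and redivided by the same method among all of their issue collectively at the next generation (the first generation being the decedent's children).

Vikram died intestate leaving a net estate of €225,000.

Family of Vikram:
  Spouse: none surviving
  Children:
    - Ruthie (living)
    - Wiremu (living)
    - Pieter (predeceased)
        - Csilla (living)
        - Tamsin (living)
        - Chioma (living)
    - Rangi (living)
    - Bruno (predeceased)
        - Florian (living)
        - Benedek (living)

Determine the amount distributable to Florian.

Florian receives €18,000.

The entire €225,000 passes to the descendants.
That amount (€225,000) is divided at the children's generation into 5 shares of €45,000. Ruthie, Wiremu, and Rangi each take €45,000. The 2 shares of the deceased (Pieter and Bruno) are combined into a pool of €90,000.
That pool (€90,000) is divided at the grandchildren's generation equally among Csilla, Tamsin, Chioma, Florian, and Benedek: €18,000 each.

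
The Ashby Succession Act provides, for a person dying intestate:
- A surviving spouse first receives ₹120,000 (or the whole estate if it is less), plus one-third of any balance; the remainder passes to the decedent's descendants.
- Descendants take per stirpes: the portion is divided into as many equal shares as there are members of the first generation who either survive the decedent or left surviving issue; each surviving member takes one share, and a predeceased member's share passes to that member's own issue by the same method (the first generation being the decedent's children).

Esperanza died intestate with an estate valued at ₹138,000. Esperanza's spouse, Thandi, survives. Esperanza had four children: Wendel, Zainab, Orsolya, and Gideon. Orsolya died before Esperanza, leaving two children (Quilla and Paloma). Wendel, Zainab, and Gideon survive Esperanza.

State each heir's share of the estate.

Thandi: ₹126,000; Wendel: ₹3,000; Zainab: ₹3,000; Quilla: ₹1,500; Paloma: ₹1,500; Gideon: ₹3,000

Thandi first takes ₹120,000, leaving a balance of ₹18,000. Thandi then takes one-third of the balance (₹6,000), for a total of ₹126,000. The remaining ₹12,000 passes to the descendants.
The descendants' portion (₹12,000) is divided into 4 shares of ₹3,000: Wendel, Zainab, and Gideon each take ₹3,000; Orsolya's ₹3,000 share passes to Orsolya's issue.
Orsolya's share (₹3,000) is divided into 2 shares of ₹1,500: Quilla and Paloma each take ₹1,500.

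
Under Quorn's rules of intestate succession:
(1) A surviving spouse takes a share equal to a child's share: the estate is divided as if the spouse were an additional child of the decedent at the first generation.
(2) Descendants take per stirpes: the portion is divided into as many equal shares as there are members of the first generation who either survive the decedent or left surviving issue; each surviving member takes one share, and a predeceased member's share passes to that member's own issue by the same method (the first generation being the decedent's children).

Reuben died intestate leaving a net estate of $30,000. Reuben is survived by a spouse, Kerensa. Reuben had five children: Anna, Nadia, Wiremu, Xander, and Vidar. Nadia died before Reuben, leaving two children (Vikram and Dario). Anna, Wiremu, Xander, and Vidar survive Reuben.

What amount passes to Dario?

The spouse counts as an additional share at the children's level, so there are 6 primary shares of $5,000. Kerensa takes one such share ($5,000).
The children's combined portion ($25,000) is divided into 5 shares of $5,000: Anna, Wiremu, Xander, and Vidar each take $5,000; Nadia's $5,000 share passes to Nadia's issue.
Nadia's share ($5,000) is divided into 2 shares of $2,500: Vikram and Dario each take $2,500.

Dario receives $2,500.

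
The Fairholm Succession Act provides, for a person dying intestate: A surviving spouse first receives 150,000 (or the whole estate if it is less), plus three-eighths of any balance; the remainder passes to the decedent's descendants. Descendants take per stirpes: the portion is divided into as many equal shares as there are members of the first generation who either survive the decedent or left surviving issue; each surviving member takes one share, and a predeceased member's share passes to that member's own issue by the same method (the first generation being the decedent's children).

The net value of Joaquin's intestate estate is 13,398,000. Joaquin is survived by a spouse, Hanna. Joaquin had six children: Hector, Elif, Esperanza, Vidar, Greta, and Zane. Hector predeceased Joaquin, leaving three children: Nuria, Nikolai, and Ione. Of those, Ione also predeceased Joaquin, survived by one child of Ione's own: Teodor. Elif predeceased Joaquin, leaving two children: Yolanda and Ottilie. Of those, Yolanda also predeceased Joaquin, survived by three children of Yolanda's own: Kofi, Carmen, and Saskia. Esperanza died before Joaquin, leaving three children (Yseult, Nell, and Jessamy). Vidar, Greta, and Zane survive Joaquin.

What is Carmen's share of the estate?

Hanna first takes 150,000, leaving a balance of 13,248,000. Hanna then takes three-eighths of the balance (4,968,000), for a total of 5,118,000. The remaining 8,280,000 passes to the descendants.
The descendants' portion (8,280,000) is divided into 6 shares of 1,380,000: Vidar, Greta, and Zane each take 1,380,000; Hector's 1,380,000 share passes to Hector's issue; Elif's 1,380,000 share passes to Elif's issue; Esperanza's 1,380,000 share passes to Esperanza's issue.
Hector's share (1,380,000) is divided into 3 shares of 460,000: Nuria and Nikolai each take 460,000; Ione's 460,000 share passes to Ione's issue.
Ione's share (460,000) passes entirely to Teodor.
Elif's share (1,380,000) is divided into 2 shares of 690,000: Ottilie takes 690,000; Yolanda's 690,000 share passes to Yolanda's issue.
Yolanda's share (690,000) is divided into 3 shares of 230,000: Kofi, Carmen, and Saskia each take 230,000.
Esperanza's share (1,380,000) is divided into 3 shares of 460,000: Yseult, Nell, and Jessamy each take 460,000.

Carmen receives 230,000.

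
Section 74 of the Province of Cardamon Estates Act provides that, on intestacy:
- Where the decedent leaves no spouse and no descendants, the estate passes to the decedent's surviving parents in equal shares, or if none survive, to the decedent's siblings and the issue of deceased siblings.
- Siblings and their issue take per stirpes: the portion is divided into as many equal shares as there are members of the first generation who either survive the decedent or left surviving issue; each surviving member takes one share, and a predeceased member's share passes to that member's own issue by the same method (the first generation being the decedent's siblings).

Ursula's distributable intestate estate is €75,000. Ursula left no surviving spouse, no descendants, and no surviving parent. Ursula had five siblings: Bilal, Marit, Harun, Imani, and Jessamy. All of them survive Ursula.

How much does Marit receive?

Marit receives €15,000.

The entire €75,000 passes to the siblings and their issue.
That amount (€75,000) is divided into 5 shares of €15,000: Bilal, Marit, Harun, Imani, and Jessamy each take €15,000.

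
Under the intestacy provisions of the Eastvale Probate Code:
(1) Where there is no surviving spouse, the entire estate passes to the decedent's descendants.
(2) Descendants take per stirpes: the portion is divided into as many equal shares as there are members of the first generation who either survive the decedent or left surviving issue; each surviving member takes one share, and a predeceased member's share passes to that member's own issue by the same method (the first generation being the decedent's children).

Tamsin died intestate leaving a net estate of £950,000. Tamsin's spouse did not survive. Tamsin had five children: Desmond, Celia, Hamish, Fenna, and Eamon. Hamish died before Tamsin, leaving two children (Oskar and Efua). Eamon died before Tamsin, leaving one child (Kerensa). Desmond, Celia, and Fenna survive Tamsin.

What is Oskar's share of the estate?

Oskar receives £95,000.

The entire £950,000 passes to the descendants.
That amount (£950,000) is divided into 5 shares of £190,000: Desmond, Celia, and Fenna each take £190,000; Hamish's £190,000 share passes to Hamish's issue; Eamon's £190,000 share passes to Eamon's issue.
Hamish's share (£190,000) is divided into 2 shares of £95,000: Oskar and Efua each take £95,000.
Eamon's share (£190,000) passes entirely to Kerensa.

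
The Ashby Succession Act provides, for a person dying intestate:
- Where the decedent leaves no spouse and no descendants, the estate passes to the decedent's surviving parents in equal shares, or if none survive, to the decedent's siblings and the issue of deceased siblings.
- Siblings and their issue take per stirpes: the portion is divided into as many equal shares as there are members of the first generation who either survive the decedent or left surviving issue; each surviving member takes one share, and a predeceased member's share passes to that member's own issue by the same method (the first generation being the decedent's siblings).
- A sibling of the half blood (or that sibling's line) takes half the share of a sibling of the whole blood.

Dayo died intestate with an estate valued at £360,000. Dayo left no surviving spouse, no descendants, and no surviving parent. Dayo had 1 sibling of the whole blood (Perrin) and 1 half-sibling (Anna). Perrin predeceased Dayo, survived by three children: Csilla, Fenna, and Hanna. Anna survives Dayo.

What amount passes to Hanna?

The entire £360,000 passes to the siblings and their issue.
Counting each half-blood sibling's line as half a unit, there are 3/2 units in £360,000, so one unit is £240,000. Whole-blood lines (Perrin) take £240,000 each; half-blood lines (Anna) take £120,000 each.
Perrin's share (£240,000) is divided into 3 shares of £80,000: Csilla, Fenna, and Hanna each take £80,000.

Hanna receives £80,000.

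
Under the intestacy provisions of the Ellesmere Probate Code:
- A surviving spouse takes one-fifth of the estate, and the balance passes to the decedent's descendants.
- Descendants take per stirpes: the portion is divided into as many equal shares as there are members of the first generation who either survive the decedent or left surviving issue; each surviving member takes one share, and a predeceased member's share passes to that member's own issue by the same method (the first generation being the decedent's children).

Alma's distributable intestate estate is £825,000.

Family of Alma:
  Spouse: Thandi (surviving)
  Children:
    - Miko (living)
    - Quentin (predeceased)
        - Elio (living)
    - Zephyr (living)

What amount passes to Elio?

Thandi takes one-fifth of £825,000 = £165,000. The remaining £660,000 passes to the descendants.
The descendants' portion (£660,000) is divided into 3 shares of £220,000: Miko and Zephyr each take £220,000; Quentin's £220,000 share passes to Quentin's issue.
Quentin's share (£220,000) passes entirely to Elio.

Elio receives £220,000.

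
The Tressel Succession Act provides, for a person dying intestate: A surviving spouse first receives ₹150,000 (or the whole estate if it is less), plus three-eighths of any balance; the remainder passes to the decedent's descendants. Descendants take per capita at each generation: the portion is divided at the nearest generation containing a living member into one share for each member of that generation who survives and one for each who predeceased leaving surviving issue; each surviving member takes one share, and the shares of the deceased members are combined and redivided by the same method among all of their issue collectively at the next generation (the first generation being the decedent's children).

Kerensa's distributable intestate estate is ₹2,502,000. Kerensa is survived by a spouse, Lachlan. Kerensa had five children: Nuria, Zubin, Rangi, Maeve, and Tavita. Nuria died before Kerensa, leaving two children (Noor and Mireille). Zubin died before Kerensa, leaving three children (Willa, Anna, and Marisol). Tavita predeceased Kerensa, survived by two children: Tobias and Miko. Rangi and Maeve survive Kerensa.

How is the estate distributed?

Lachlan: ₹1,032,000; Noor: ₹126,000; Mireille: ₹126,000; Willa: ₹126,000; Anna: ₹126,000; Marisol: ₹126,000; Rangi: ₹294,000; Maeve: ₹294,000; Tobias: ₹126,000; Miko: ₹126,000

Lachlan first takes ₹150,000, leaving a balance of ₹2,352,000. Lachlan then takes three-eighths of the balance (₹882,000), for a total of ₹1,032,000. The remaining ₹1,470,000 passes to the descendants.
The descendants' portion (₹1,470,000) is divided at the children's generation into 5 shares of ₹294,000. Rangi and Maeve each take ₹294,000. The 3 shares of the deceased (Nuria, Zubin, and Tavita) are combined into a pool of ₹882,000.
That pool (₹882,000) is divided at the grandchildren's generation equally among Noor, Mireille, Willa, Anna, Marisol, Tobias, and Miko: ₹126,000 each.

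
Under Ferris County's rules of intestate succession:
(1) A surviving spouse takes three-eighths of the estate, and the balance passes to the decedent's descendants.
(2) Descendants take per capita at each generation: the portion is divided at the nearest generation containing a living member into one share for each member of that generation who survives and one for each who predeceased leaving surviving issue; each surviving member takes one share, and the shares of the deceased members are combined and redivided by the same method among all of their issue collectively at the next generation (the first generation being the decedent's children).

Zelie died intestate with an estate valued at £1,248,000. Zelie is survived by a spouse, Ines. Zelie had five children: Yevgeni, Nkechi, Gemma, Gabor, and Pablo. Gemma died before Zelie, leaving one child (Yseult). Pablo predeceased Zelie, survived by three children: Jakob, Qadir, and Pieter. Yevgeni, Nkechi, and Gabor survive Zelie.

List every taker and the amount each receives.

Ines: £468,000; Yevgeni: £156,000; Nkechi: £156,000; Yseult: £78,000; Gabor: £156,000; Jakob: £78,000; Qadir: £78,000; Pieter: £78,000

Ines takes three-eighths of £1,248,000 = £468,000. The remaining £780,000 passes to the descendants.
The descendants' portion (£780,000) is divided at the children's generation into 5 shares of £156,000. Yevgeni, Nkechi, and Gabor each take £156,000. The 2 shares of the deceased (Gemma and Pablo) are combined into a pool of £312,000.
That pool (£312,000) is divided at the grandchildren's generation equally among Yseult, Jakob, Qadir, and Pieter: £78,000 each.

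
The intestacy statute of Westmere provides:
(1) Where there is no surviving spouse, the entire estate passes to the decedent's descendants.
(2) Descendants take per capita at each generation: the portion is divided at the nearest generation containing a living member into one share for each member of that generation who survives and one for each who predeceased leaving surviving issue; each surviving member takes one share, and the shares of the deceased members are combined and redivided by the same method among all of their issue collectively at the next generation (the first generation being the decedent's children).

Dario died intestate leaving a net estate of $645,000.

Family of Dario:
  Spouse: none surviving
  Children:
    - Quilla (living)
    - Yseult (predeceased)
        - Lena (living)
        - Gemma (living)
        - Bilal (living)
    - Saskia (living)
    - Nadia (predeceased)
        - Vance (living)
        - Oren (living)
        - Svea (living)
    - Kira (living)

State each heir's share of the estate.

The entire $645,000 passes to the descendants.
That amount ($645,000) is divided at the children's generation into 5 shares of $129,000. Quilla, Saskia, and Kira each take $129,000. The 2 shares of the deceased (Yseult and Nadia) are combined into a pool of $258,000.
That pool ($258,000) is divided at the grandchildren's generation equally among Lena, Gemma, Bilal, Vance, Oren, and Svea: $43,000 each.

Quilla: $129,000; Lena: $43,000; Gemma: $43,000; Bilal: $43,000; Saskia: $129,000; Vance: $43,000; Oren: $43,000; Svea: $43,000; Kira: $129,000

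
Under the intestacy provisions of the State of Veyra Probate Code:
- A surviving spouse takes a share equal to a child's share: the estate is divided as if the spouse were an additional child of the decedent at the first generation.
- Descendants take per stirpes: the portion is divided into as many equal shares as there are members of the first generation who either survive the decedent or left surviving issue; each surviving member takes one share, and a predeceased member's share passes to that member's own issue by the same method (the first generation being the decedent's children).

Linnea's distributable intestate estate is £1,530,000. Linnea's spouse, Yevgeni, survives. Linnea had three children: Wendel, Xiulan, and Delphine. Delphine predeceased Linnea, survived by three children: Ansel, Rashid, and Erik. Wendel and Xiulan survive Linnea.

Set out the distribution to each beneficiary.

The spouse counts as an additional share at the children's level, so there are 4 primary shares of £382,500. Yevgeni takes one such share (£382,500).
The children's combined portion (£1,147,500) is divided into 3 shares of £382,500: Wendel and Xiulan each take £382,500; Delphine's £382,500 share passes to Delphine's issue.
Delphine's share (£382,500) is divided into 3 shares of £127,500: Ansel, Rashid, and Erik each take £127,500.

Yevgeni: £382,500; Wendel: £382,500; Xiulan: £382,500; Ansel: £127,500; Rashid: £127,500; Erik: £127,500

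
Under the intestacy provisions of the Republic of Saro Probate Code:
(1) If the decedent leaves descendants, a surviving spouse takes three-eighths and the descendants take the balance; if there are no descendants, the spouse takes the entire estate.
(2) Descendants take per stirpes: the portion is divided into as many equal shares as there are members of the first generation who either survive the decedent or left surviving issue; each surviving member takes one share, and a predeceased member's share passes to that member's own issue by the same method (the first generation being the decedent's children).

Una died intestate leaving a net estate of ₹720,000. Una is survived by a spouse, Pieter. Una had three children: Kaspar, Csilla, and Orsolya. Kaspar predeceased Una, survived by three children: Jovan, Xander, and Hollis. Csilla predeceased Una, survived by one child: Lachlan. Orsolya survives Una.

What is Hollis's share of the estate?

Hollis receives ₹50,000.

Pieter takes three-eighths of ₹720,000 = ₹270,000. The remaining ₹450,000 passes to the descendants.
The descendants' portion (₹450,000) is divided into 3 shares of ₹150,000: Orsolya takes ₹150,000; Kaspar's ₹150,000 share passes to Kaspar's issue; Csilla's ₹150,000 share passes to Csilla's issue.
Kaspar's share (₹150,000) is divided into 3 shares of ₹50,000: Jovan, Xander, and Hollis each take ₹50,000.
Csilla's share (₹150,000) passes entirely to Lachlan.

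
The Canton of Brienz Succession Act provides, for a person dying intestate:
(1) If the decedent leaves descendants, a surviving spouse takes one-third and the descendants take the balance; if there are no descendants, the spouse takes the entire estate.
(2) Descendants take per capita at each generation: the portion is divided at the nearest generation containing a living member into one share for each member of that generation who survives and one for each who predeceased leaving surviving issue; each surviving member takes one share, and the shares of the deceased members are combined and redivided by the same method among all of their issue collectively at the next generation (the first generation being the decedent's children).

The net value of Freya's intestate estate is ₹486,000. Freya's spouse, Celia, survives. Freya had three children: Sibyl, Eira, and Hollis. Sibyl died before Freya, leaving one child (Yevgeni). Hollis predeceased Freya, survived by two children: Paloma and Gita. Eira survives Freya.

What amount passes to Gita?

Gita receives ₹72,000.

Celia takes one-third of ₹486,000 = ₹162,000. The remaining ₹324,000 passes to the descendants.
The descendants' portion (₹324,000) is divided at the children's generation into 3 shares of ₹108,000. Eira takes ₹108,000. The 2 shares of the deceased (Sibyl and Hollis) are combined into a pool of ₹216,000.
That pool (₹216,000) is divided at the grandchildren's generation equally among Yevgeni, Paloma, and Gita: ₹72,000 each.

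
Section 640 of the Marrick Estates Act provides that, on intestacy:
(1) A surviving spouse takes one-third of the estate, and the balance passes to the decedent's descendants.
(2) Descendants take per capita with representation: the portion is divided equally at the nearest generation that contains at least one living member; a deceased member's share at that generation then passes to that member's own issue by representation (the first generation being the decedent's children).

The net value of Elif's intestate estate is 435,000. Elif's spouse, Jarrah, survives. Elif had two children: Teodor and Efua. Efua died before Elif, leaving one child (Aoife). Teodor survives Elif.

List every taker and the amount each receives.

Jarrah takes one-third of 435,000 = 145,000. The remaining 290,000 passes to the descendants.
The descendants' portion (290,000) is divided into 2 shares of 145,000: Teodor takes 145,000; Efua's 145,000 share passes to Efua's issue.
Efua's share (145,000) passes entirely to Aoife.

Jarrah: 145,000; Teodor: 145,000; Aoife: 145,000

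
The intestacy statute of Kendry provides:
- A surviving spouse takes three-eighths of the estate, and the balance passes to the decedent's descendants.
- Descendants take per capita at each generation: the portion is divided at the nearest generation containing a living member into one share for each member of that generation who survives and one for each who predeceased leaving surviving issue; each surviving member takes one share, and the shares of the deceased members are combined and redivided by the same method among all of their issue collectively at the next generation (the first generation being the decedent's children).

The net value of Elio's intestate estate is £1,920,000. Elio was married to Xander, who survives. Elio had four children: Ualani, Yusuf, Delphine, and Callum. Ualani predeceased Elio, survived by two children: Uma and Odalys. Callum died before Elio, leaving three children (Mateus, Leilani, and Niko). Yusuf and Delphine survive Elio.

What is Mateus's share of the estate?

Xander takes three-eighths of £1,920,000 = £720,000. The remaining £1,200,000 passes to the descendants.
The descendants' portion (£1,200,000) is divided at the children's generation into 4 shares of £300,000. Yusuf and Delphine each take £300,000. The 2 shares of the deceased (Ualani and Callum) are combined into a pool of £600,000.
That pool (£600,000) is divided at the grandchildren's generation equally among Uma, Odalys, Mateus, Leilani, and Niko: £120,000 each.

Mateus receives £120,000.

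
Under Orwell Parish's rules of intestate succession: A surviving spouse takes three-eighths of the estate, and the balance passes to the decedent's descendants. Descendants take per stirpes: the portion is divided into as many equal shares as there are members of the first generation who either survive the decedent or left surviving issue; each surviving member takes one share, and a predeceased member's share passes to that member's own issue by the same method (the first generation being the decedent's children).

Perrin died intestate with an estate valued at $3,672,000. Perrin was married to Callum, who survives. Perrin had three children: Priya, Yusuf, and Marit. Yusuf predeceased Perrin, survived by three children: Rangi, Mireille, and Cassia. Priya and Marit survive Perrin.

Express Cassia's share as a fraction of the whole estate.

Cassia receives 5/72 of the estate.

Callum takes three-eighths of $3,672,000 = $1,377,000. The remaining $2,295,000 passes to the descendants.
The descendants' portion ($2,295,000) is divided into 3 shares of $765,000: Priya and Marit each take $765,000; Yusuf's $765,000 share passes to Yusuf's issue.
Yusuf's share ($765,000) is divided into 3 shares of $255,000: Rangi, Mireille, and Cassia each take $255,000.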